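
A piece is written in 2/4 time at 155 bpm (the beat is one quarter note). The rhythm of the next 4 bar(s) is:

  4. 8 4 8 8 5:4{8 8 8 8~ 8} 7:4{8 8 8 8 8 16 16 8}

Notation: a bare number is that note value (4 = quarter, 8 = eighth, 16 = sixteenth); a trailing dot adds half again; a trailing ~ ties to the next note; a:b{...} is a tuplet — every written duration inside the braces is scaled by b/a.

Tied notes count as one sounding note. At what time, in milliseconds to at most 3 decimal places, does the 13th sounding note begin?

note 13 onset = 48/7b = 2654.378ms

1. 0.0ms @ 0 + 580.645ms (3/2)
2. 580.645ms @ 3/2 + 193.548ms (1/2)
3. 774.194ms @ 2 + 387.097ms (1)
4. 1161.29ms @ 3 + 193.548ms (1/2)
5. 1354.839ms @ 7/2 + 193.548ms (1/2)
6. 1548.387ms @ 4 + 154.839ms (2/5)
7. 1703.226ms @ 22/5 + 154.839ms (2/5)
8. 1858.065ms @ 24/5 + 154.839ms (2/5)
9. 2012.903ms @ 26/5 + 309.677ms (4/5)
10. 2322.581ms @ 6 + 110.599ms (2/7)
11. 2433.18ms @ 44/7 + 110.599ms (2/7)
12. 2543.779ms @ 46/7 + 110.599ms (2/7)
13. 2654.378ms @ 48/7 + 110.599ms (2/7)
14. 2764.977ms @ 50/7 + 110.599ms (2/7)
15. 2875.576ms @ 52/7 + 55.3ms (1/7)
16. 2930.876ms @ 53/7 + 55.3ms (1/7)
17. 2986.175ms @ 54/7 + 110.599ms (2/7)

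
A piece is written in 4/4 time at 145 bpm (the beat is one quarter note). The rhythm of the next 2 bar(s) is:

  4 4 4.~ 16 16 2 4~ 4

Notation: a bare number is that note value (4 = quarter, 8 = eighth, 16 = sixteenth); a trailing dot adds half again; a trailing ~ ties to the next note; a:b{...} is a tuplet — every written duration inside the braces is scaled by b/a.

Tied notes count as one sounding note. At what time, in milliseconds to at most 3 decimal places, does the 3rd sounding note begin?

note 3 onset = 2b = 827.586ms

1. 0.0ms @ 0 + 413.793ms (1)
2. 413.793ms @ 1 + 413.793ms (1)
3. 827.586ms @ 2 + 724.138ms (7/4)
4. 1551.724ms @ 15/4 + 103.448ms (1/4)
5. 1655.172ms @ 4 + 827.586ms (2)
6. 2482.759ms @ 6 + 827.586ms (2)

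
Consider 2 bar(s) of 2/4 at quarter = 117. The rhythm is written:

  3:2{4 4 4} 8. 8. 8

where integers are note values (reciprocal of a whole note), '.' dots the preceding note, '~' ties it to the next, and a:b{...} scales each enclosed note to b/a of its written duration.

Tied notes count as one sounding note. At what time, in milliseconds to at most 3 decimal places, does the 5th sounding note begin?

1. 0.0ms @ 0 + 341.88ms (2/3)
2. 341.88ms @ 2/3 + 341.88ms (2/3)
3. 683.761ms @ 4/3 + 341.88ms (2/3)
4. 1025.641ms @ 2 + 384.615ms (3/4)
5. 1410.256ms @ 11/4 + 384.615ms (3/4)
6. 1794.872ms @ 7/2 + 256.41ms (1/2)

note 5 onset = 11/4b = 1410.256ms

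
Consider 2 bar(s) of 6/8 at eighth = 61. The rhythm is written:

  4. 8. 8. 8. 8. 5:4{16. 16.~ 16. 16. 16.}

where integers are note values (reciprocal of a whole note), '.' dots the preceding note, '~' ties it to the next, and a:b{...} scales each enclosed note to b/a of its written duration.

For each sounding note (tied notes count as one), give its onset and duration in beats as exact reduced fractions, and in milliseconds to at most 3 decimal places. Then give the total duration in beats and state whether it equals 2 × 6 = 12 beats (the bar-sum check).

1) 0.0ms=0b +2950.82ms=3b
2) 2950.82ms=3b +1475.41ms=3/2b
3) 4426.23ms=9/2b +1475.41ms=3/2b
4) 5901.639ms=6b +1475.41ms=3/2b
5) 7377.049ms=15/2b +1475.41ms=3/2b
6) 8852.459ms=9b +590.164ms=3/5b
7) 9442.623ms=48/5b +1180.328ms=6/5b
8) 10622.951ms=54/5b +590.164ms=3/5b
9) 11213.115ms=57/5b +590.164ms=3/5b
Σ=12b of 12 (61bpm 6/8) — PASS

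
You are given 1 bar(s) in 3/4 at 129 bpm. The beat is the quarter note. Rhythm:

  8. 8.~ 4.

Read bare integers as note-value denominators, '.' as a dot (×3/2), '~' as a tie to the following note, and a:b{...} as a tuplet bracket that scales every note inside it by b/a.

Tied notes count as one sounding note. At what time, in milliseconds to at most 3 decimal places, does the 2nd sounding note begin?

note 2 onset = 3/4b = 348.837ms

1. 0.0ms @ 0 + 348.837ms (3/4)
2. 348.837ms @ 3/4 + 1046.512ms (9/4)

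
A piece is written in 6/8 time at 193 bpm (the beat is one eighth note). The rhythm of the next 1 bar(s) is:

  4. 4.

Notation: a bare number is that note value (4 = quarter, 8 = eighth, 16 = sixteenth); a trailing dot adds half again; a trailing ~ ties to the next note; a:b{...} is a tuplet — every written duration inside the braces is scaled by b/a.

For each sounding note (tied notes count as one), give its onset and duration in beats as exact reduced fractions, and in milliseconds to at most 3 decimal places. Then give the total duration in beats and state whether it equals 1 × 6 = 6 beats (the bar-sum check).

1) 0.0ms=0b +932.642ms=3b
2) 932.642ms=3b +932.642ms=3b
Σ=6b of 6 (193bpm 6/8) — PASS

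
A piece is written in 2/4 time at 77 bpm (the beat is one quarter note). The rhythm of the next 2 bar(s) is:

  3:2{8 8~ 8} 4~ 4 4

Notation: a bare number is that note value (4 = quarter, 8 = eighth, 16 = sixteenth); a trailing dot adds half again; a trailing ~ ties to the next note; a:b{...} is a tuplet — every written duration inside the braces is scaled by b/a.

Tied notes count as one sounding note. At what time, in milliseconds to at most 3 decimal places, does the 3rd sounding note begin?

note 3 onset = 1b = 779.221ms

1. 0.0ms @ 0 + 259.74ms (1/3)
2. 259.74ms @ 1/3 + 519.481ms (2/3)
3. 779.221ms @ 1 + 1558.442ms (2)
4. 2337.662ms @ 3 + 779.221ms (1)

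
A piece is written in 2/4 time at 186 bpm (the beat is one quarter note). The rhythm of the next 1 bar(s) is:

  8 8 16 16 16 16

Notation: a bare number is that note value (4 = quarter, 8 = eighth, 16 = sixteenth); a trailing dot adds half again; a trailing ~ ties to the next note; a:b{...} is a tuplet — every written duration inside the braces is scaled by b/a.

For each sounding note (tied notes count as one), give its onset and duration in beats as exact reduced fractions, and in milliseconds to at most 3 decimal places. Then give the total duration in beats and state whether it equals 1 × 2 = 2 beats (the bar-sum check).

1) 0.0ms=0b +161.29ms=1/2b
2) 161.29ms=1/2b +161.29ms=1/2b
3) 322.581ms=1b +80.645ms=1/4b
4) 403.226ms=5/4b +80.645ms=1/4b
5) 483.871ms=3/2b +80.645ms=1/4b
6) 564.516ms=7/4b +80.645ms=1/4b
Σ=2b of 2 (186bpm 2/4) — PASS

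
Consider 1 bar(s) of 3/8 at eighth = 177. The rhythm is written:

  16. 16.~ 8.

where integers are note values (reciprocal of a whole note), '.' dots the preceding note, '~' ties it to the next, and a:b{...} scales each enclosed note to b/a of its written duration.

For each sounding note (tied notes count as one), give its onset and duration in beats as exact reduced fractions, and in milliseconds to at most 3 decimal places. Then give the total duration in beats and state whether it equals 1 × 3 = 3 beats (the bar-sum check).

1) 0.0ms=0b +254.237ms=3/4b
2) 254.237ms=3/4b +762.712ms=9/4b
Σ=3b of 3 (177bpm 3/8) — PASS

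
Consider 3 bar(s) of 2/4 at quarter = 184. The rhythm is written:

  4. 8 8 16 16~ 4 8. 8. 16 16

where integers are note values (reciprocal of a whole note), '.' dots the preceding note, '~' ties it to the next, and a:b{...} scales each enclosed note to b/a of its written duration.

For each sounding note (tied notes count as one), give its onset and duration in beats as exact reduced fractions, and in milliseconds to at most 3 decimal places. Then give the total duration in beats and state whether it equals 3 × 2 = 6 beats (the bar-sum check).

1) 0.0ms=0b +489.13ms=3/2b
2) 489.13ms=3/2b +163.043ms=1/2b
3) 652.174ms=2b +163.043ms=1/2b
4) 815.217ms=5/2b +81.522ms=1/4b
5) 896.739ms=11/4b +407.609ms=5/4b
6) 1304.348ms=4b +244.565ms=3/4b
7) 1548.913ms=19/4b +244.565ms=3/4b
8) 1793.478ms=11/2b +81.522ms=1/4b
9) 1875.0ms=23/4b +81.522ms=1/4b
Σ=6b of 6 (184bpm 2/4) — PASS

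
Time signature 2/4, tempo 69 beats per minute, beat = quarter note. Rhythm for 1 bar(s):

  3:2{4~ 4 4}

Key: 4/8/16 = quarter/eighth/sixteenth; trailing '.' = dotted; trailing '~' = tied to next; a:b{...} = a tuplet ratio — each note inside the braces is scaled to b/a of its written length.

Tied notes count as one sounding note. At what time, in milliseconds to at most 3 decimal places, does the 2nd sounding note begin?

1. 0.0ms @ 0 + 1159.42ms (4/3)
2. 1159.42ms @ 4/3 + 579.71ms (2/3)

note 2 onset = 4/3b = 1159.42ms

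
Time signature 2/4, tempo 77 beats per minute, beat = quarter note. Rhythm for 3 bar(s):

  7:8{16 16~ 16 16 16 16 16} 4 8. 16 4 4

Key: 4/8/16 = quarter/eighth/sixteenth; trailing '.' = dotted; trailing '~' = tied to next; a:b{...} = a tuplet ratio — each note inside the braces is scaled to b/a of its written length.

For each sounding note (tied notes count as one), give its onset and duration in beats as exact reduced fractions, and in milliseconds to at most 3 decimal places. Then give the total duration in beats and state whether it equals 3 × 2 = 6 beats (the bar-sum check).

1) 0.0ms=0b +222.635ms=2/7b
2) 222.635ms=2/7b +445.269ms=4/7b
3) 667.904ms=6/7b +222.635ms=2/7b
4) 890.538ms=8/7b +222.635ms=2/7b
5) 1113.173ms=10/7b +222.635ms=2/7b
6) 1335.807ms=12/7b +222.635ms=2/7b
7) 1558.442ms=2b +779.221ms=1b
8) 2337.662ms=3b +584.416ms=3/4b
9) 2922.078ms=15/4b +194.805ms=1/4b
10) 3116.883ms=4b +779.221ms=1b
11) 3896.104ms=5b +779.221ms=1b
Σ=6b of 6 (77bpm 2/4) — PASS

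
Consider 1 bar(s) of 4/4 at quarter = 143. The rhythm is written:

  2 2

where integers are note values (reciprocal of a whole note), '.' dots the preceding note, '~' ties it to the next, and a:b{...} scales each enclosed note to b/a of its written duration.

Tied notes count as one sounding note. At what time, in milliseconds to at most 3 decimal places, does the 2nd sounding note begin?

1. 0.0ms @ 0 + 839.161ms (2)
2. 839.161ms @ 2 + 839.161ms (2)

note 2 onset = 2b = 839.161ms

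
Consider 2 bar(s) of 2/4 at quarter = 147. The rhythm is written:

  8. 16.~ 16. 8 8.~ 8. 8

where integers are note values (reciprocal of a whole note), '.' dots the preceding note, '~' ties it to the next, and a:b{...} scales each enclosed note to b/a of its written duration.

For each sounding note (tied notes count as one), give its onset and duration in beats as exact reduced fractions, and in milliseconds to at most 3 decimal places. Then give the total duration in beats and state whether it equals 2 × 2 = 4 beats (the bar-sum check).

1) 0.0ms=0b +306.122ms=3/4b
2) 306.122ms=3/4b +306.122ms=3/4b
3) 612.245ms=3/2b +204.082ms=1/2b
4) 816.327ms=2b +612.245ms=3/2b
5) 1428.571ms=7/2b +204.082ms=1/2b
Σ=4b of 4 (147bpm 2/4) — PASS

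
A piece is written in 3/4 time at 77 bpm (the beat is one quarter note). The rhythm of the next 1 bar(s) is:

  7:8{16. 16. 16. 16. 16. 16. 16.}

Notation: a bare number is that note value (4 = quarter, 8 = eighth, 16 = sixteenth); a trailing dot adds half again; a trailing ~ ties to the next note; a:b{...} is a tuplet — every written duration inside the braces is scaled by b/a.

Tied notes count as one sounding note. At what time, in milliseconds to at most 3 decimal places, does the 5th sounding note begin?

note 5 onset = 12/7b = 1335.807ms

1. 0.0ms @ 0 + 333.952ms (3/7)
2. 333.952ms @ 3/7 + 333.952ms (3/7)
3. 667.904ms @ 6/7 + 333.952ms (3/7)
4. 1001.855ms @ 9/7 + 333.952ms (3/7)
5. 1335.807ms @ 12/7 + 333.952ms (3/7)
6. 1669.759ms @ 15/7 + 333.952ms (3/7)
7. 2003.711ms @ 18/7 + 333.952ms (3/7)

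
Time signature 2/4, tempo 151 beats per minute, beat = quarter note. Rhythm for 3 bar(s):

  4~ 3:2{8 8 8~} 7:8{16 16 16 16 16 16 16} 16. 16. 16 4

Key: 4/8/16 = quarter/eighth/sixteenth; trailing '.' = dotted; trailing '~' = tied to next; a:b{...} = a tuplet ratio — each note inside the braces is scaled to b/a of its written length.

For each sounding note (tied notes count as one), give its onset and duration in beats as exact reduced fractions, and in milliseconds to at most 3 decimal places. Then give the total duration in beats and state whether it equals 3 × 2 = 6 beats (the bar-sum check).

1) 0.0ms=0b +529.801ms=4/3b
2) 529.801ms=4/3b +132.45ms=1/3b
3) 662.252ms=5/3b +245.979ms=13/21b
4) 908.231ms=16/7b +113.529ms=2/7b
5) 1021.76ms=18/7b +113.529ms=2/7b
6) 1135.289ms=20/7b +113.529ms=2/7b
7) 1248.817ms=22/7b +113.529ms=2/7b
8) 1362.346ms=24/7b +113.529ms=2/7b
9) 1475.875ms=26/7b +113.529ms=2/7b
10) 1589.404ms=4b +149.007ms=3/8b
11) 1738.411ms=35/8b +149.007ms=3/8b
12) 1887.417ms=19/4b +99.338ms=1/4b
13) 1986.755ms=5b +397.351ms=1b
Σ=6b of 6 (151bpm 2/4) — PASS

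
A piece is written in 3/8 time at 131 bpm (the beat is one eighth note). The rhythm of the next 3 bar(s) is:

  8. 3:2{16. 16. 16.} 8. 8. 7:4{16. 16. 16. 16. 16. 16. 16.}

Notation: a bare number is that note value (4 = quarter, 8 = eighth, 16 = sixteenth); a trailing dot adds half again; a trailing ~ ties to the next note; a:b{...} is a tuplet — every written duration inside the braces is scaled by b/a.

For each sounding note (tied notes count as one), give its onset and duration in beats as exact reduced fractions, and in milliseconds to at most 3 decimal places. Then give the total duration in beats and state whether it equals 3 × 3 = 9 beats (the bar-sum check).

1) 0.0ms=0b +687.023ms=3/2b
2) 687.023ms=3/2b +229.008ms=1/2b
3) 916.031ms=2b +229.008ms=1/2b
4) 1145.038ms=5/2b +229.008ms=1/2b
5) 1374.046ms=3b +687.023ms=3/2b
6) 2061.069ms=9/2b +687.023ms=3/2b
7) 2748.092ms=6b +196.292ms=3/7b
8) 2944.384ms=45/7b +196.292ms=3/7b
9) 3140.676ms=48/7b +196.292ms=3/7b
10) 3336.968ms=51/7b +196.292ms=3/7b
11) 3533.261ms=54/7b +196.292ms=3/7b
12) 3729.553ms=57/7b +196.292ms=3/7b
13) 3925.845ms=60/7b +196.292ms=3/7b
Σ=9b of 9 (131bpm 3/8) — PASS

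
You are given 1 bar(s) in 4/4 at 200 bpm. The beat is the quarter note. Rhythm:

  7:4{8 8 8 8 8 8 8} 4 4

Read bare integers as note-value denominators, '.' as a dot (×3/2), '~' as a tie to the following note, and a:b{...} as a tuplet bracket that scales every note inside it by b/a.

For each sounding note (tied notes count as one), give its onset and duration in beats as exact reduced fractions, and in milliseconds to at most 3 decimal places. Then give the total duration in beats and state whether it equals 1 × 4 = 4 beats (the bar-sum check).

1) 0.0ms=0b +85.714ms=2/7b
2) 85.714ms=2/7b +85.714ms=2/7b
3) 171.429ms=4/7b +85.714ms=2/7b
4) 257.143ms=6/7b +85.714ms=2/7b
5) 342.857ms=8/7b +85.714ms=2/7b
6) 428.571ms=10/7b +85.714ms=2/7b
7) 514.286ms=12/7b +85.714ms=2/7b
8) 600.0ms=2b +300.0ms=1b
9) 900.0ms=3b +300.0ms=1b
Σ=4b of 4 (200bpm 4/4) — PASS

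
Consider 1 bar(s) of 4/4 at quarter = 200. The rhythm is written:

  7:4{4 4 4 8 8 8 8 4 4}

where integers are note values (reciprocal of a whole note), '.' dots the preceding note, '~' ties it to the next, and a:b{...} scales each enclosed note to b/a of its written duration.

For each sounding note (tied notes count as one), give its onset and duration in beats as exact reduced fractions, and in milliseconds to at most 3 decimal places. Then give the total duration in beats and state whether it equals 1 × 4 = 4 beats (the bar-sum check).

1) 0.0ms=0b +171.429ms=4/7b
2) 171.429ms=4/7b +171.429ms=4/7b
3) 342.857ms=8/7b +171.429ms=4/7b
4) 514.286ms=12/7b +85.714ms=2/7b
5) 600.0ms=2b +85.714ms=2/7b
6) 685.714ms=16/7b +85.714ms=2/7b
7) 771.429ms=18/7b +85.714ms=2/7b
8) 857.143ms=20/7b +171.429ms=4/7b
9) 1028.571ms=24/7b +171.429ms=4/7b
Σ=4b of 4 (200bpm 4/4) — PASS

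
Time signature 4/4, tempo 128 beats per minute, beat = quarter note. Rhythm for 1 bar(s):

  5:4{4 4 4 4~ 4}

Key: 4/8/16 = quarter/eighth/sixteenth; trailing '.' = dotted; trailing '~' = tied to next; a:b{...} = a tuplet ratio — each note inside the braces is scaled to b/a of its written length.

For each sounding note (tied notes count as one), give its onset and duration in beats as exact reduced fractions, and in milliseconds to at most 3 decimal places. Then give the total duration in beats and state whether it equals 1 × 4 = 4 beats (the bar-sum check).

1) 0.0ms=0b +375.0ms=4/5b
2) 375.0ms=4/5b +375.0ms=4/5b
3) 750.0ms=8/5b +375.0ms=4/5b
4) 1125.0ms=12/5b +750.0ms=8/5b
Σ=4b of 4 (128bpm 4/4) — PASS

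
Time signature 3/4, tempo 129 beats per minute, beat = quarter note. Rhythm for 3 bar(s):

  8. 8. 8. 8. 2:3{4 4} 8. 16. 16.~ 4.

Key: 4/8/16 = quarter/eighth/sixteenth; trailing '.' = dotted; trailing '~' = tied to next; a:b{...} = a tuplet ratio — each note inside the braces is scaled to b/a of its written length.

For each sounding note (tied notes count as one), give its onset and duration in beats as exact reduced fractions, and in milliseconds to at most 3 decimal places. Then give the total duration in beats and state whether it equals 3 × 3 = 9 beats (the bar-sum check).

1) 0.0ms=0b +348.837ms=3/4b
2) 348.837ms=3/4b +348.837ms=3/4b
3) 697.674ms=3/2b +348.837ms=3/4b
4) 1046.512ms=9/4b +348.837ms=3/4b
5) 1395.349ms=3b +697.674ms=3/2b
6) 2093.023ms=9/2b +697.674ms=3/2b
7) 2790.698ms=6b +348.837ms=3/4b
8) 3139.535ms=27/4b +174.419ms=3/8b
9) 3313.953ms=57/8b +872.093ms=15/8b
Σ=9b of 9 (129bpm 3/4) — PASS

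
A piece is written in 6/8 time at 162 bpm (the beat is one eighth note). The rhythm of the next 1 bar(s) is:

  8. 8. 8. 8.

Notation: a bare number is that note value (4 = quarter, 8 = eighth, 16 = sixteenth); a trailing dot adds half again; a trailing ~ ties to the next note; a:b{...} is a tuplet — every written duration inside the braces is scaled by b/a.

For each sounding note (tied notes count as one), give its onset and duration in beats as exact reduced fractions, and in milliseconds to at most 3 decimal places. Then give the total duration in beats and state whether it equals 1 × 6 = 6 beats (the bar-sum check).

1) 0.0ms=0b +555.556ms=3/2b
2) 555.556ms=3/2b +555.556ms=3/2b
3) 1111.111ms=3b +555.556ms=3/2b
4) 1666.667ms=9/2b +555.556ms=3/2b
Σ=6b of 6 (162bpm 6/8) — PASS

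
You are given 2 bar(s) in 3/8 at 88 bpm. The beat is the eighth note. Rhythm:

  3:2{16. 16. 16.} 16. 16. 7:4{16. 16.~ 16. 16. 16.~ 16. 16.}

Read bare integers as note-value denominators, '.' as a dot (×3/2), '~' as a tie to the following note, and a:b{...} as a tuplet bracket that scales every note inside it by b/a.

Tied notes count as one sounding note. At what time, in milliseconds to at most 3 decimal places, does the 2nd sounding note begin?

note 2 onset = 1/2b = 340.909ms

1. 0.0ms @ 0 + 340.909ms (1/2)
2. 340.909ms @ 1/2 + 340.909ms (1/2)
3. 681.818ms @ 1 + 340.909ms (1/2)
4. 1022.727ms @ 3/2 + 511.364ms (3/4)
5. 1534.091ms @ 9/4 + 511.364ms (3/4)
6. 2045.455ms @ 3 + 292.208ms (3/7)
7. 2337.662ms @ 24/7 + 584.416ms (6/7)
8. 2922.078ms @ 30/7 + 292.208ms (3/7)
9. 3214.286ms @ 33/7 + 584.416ms (6/7)
10. 3798.701ms @ 39/7 + 292.208ms (3/7)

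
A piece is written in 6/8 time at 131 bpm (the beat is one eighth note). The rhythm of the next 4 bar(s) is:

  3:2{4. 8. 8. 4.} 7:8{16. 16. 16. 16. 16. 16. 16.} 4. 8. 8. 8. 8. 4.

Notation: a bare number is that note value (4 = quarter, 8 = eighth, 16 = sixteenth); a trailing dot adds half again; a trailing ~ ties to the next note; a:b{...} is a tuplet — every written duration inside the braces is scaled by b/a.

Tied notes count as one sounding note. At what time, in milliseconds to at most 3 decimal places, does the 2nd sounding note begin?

1. 0.0ms @ 0 + 916.031ms (2)
2. 916.031ms @ 2 + 458.015ms (1)
3. 1374.046ms @ 3 + 458.015ms (1)
4. 1832.061ms @ 4 + 916.031ms (2)
5. 2748.092ms @ 6 + 392.585ms (6/7)
6. 3140.676ms @ 48/7 + 392.585ms (6/7)
7. 3533.261ms @ 54/7 + 392.585ms (6/7)
8. 3925.845ms @ 60/7 + 392.585ms (6/7)
9. 4318.43ms @ 66/7 + 392.585ms (6/7)
10. 4711.014ms @ 72/7 + 392.585ms (6/7)
11. 5103.599ms @ 78/7 + 392.585ms (6/7)
12. 5496.183ms @ 12 + 1374.046ms (3)
13. 6870.229ms @ 15 + 687.023ms (3/2)
14. 7557.252ms @ 33/2 + 687.023ms (3/2)
15. 8244.275ms @ 18 + 687.023ms (3/2)
16. 8931.298ms @ 39/2 + 687.023ms (3/2)
17. 9618.321ms @ 21 + 1374.046ms (3)

note 2 onset = 2b = 916.031ms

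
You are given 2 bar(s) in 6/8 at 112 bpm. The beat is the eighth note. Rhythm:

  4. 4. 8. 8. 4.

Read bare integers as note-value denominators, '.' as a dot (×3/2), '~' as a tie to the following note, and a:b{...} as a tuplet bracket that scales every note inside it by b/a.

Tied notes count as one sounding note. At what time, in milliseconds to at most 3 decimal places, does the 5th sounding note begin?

1. 0.0ms @ 0 + 1607.143ms (3)
2. 1607.143ms @ 3 + 1607.143ms (3)
3. 3214.286ms @ 6 + 803.571ms (3/2)
4. 4017.857ms @ 15/2 + 803.571ms (3/2)
5. 4821.429ms @ 9 + 1607.143ms (3)

note 5 onset = 9b = 4821.429ms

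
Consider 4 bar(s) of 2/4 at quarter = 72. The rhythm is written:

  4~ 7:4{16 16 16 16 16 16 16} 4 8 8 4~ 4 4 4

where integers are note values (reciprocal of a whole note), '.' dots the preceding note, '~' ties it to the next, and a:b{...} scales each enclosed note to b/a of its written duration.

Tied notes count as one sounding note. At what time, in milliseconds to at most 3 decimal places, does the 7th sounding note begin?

note 7 onset = 13/7b = 1547.619ms

1. 0.0ms @ 0 + 952.381ms (8/7)
2. 952.381ms @ 8/7 + 119.048ms (1/7)
3. 1071.429ms @ 9/7 + 119.048ms (1/7)
4. 1190.476ms @ 10/7 + 119.048ms (1/7)
5. 1309.524ms @ 11/7 + 119.048ms (1/7)
6. 1428.571ms @ 12/7 + 119.048ms (1/7)
7. 1547.619ms @ 13/7 + 119.048ms (1/7)
8. 1666.667ms @ 2 + 833.333ms (1)
9. 2500.0ms @ 3 + 416.667ms (1/2)
10. 2916.667ms @ 7/2 + 416.667ms (1/2)
11. 3333.333ms @ 4 + 1666.667ms (2)
12. 5000.0ms @ 6 + 833.333ms (1)
13. 5833.333ms @ 7 + 833.333ms (1)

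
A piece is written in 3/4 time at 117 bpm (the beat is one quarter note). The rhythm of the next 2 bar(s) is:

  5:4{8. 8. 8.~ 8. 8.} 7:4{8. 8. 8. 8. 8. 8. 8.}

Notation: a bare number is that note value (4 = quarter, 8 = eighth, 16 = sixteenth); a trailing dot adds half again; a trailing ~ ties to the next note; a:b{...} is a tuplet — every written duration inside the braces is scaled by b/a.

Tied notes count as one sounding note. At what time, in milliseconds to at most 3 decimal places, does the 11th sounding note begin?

1. 0.0ms @ 0 + 307.692ms (3/5)
2. 307.692ms @ 3/5 + 307.692ms (3/5)
3. 615.385ms @ 6/5 + 615.385ms (6/5)
4. 1230.769ms @ 12/5 + 307.692ms (3/5)
5. 1538.462ms @ 3 + 219.78ms (3/7)
6. 1758.242ms @ 24/7 + 219.78ms (3/7)
7. 1978.022ms @ 27/7 + 219.78ms (3/7)
8. 2197.802ms @ 30/7 + 219.78ms (3/7)
9. 2417.582ms @ 33/7 + 219.78ms (3/7)
10. 2637.363ms @ 36/7 + 219.78ms (3/7)
11. 2857.143ms @ 39/7 + 219.78ms (3/7)

note 11 onset = 39/7b = 2857.143ms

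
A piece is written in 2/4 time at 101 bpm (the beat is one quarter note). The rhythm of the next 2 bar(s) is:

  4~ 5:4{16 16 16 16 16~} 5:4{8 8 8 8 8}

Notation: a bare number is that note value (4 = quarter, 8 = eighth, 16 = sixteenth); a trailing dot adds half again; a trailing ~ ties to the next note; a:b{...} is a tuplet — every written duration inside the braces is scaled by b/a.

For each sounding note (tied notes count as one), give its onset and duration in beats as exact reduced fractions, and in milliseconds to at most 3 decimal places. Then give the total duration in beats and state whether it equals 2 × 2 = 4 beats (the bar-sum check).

1) 0.0ms=0b +712.871ms=6/5b
2) 712.871ms=6/5b +118.812ms=1/5b
3) 831.683ms=7/5b +118.812ms=1/5b
4) 950.495ms=8/5b +118.812ms=1/5b
5) 1069.307ms=9/5b +356.436ms=3/5b
6) 1425.743ms=12/5b +237.624ms=2/5b
7) 1663.366ms=14/5b +237.624ms=2/5b
8) 1900.99ms=16/5b +237.624ms=2/5b
9) 2138.614ms=18/5b +237.624ms=2/5b
Σ=4b of 4 (101bpm 2/4) — PASS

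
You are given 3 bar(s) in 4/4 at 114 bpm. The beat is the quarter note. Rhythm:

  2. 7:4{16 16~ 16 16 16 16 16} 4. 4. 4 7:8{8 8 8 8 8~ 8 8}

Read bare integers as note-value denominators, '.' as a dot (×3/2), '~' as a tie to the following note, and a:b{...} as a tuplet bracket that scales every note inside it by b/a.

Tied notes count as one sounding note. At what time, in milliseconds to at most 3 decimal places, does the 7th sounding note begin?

note 7 onset = 27/7b = 2030.075ms

1. 0.0ms @ 0 + 1578.947ms (3)
2. 1578.947ms @ 3 + 75.188ms (1/7)
3. 1654.135ms @ 22/7 + 150.376ms (2/7)
4. 1804.511ms @ 24/7 + 75.188ms (1/7)
5. 1879.699ms @ 25/7 + 75.188ms (1/7)
6. 1954.887ms @ 26/7 + 75.188ms (1/7)
7. 2030.075ms @ 27/7 + 75.188ms (1/7)
8. 2105.263ms @ 4 + 789.474ms (3/2)
9. 2894.737ms @ 11/2 + 789.474ms (3/2)
10. 3684.211ms @ 7 + 526.316ms (1)
11. 4210.526ms @ 8 + 300.752ms (4/7)
12. 4511.278ms @ 60/7 + 300.752ms (4/7)
13. 4812.03ms @ 64/7 + 300.752ms (4/7)
14. 5112.782ms @ 68/7 + 300.752ms (4/7)
15. 5413.534ms @ 72/7 + 601.504ms (8/7)
16. 6015.038ms @ 80/7 + 300.752ms (4/7)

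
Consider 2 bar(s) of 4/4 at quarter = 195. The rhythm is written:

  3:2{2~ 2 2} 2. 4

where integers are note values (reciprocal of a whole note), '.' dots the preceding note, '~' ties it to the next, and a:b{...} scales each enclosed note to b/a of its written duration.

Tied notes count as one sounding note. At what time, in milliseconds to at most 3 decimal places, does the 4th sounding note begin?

note 4 onset = 7b = 2153.846ms

1. 0.0ms @ 0 + 820.513ms (8/3)
2. 820.513ms @ 8/3 + 410.256ms (4/3)
3. 1230.769ms @ 4 + 923.077ms (3)
4. 2153.846ms @ 7 + 307.692ms (1)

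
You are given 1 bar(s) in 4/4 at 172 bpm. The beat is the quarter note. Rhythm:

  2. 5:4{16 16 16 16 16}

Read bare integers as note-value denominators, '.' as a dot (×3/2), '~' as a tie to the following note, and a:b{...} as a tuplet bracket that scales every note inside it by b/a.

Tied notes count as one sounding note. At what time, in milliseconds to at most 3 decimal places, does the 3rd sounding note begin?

1. 0.0ms @ 0 + 1046.512ms (3)
2. 1046.512ms @ 3 + 69.767ms (1/5)
3. 1116.279ms @ 16/5 + 69.767ms (1/5)
4. 1186.047ms @ 17/5 + 69.767ms (1/5)
5. 1255.814ms @ 18/5 + 69.767ms (1/5)
6. 1325.581ms @ 19/5 + 69.767ms (1/5)

note 3 onset = 16/5b = 1116.279ms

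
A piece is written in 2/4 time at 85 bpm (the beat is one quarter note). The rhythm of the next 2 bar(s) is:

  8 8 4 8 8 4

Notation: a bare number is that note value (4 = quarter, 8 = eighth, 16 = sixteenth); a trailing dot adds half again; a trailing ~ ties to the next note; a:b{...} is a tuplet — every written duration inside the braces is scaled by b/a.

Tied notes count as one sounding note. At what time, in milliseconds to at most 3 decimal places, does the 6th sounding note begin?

note 6 onset = 3b = 2117.647ms

1. 0.0ms @ 0 + 352.941ms (1/2)
2. 352.941ms @ 1/2 + 352.941ms (1/2)
3. 705.882ms @ 1 + 705.882ms (1)
4. 1411.765ms @ 2 + 352.941ms (1/2)
5. 1764.706ms @ 5/2 + 352.941ms (1/2)
6. 2117.647ms @ 3 + 705.882ms (1)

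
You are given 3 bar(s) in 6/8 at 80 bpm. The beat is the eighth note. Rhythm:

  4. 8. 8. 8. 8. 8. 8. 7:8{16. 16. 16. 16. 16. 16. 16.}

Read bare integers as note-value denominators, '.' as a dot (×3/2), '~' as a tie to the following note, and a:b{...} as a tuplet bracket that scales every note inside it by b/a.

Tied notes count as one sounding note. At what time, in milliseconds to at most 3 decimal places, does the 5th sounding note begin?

1. 0.0ms @ 0 + 2250.0ms (3)
2. 2250.0ms @ 3 + 1125.0ms (3/2)
3. 3375.0ms @ 9/2 + 1125.0ms (3/2)
4. 4500.0ms @ 6 + 1125.0ms (3/2)
5. 5625.0ms @ 15/2 + 1125.0ms (3/2)
6. 6750.0ms @ 9 + 1125.0ms (3/2)
7. 7875.0ms @ 21/2 + 1125.0ms (3/2)
8. 9000.0ms @ 12 + 642.857ms (6/7)
9. 9642.857ms @ 90/7 + 642.857ms (6/7)
10. 10285.714ms @ 96/7 + 642.857ms (6/7)
11. 10928.571ms @ 102/7 + 642.857ms (6/7)
12. 11571.429ms @ 108/7 + 642.857ms (6/7)
13. 12214.286ms @ 114/7 + 642.857ms (6/7)
14. 12857.143ms @ 120/7 + 642.857ms (6/7)

note 5 onset = 15/2b = 5625.0ms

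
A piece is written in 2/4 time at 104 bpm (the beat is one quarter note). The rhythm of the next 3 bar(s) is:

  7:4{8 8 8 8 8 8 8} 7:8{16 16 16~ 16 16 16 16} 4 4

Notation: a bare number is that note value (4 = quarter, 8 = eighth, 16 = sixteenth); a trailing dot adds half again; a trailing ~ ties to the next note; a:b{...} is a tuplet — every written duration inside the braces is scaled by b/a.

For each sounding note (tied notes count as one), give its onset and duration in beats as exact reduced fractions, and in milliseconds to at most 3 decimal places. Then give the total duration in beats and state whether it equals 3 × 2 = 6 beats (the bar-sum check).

1) 0.0ms=0b +164.835ms=2/7b
2) 164.835ms=2/7b +164.835ms=2/7b
3) 329.67ms=4/7b +164.835ms=2/7b
4) 494.505ms=6/7b +164.835ms=2/7b
5) 659.341ms=8/7b +164.835ms=2/7b
6) 824.176ms=10/7b +164.835ms=2/7b
7) 989.011ms=12/7b +164.835ms=2/7b
8) 1153.846ms=2b +164.835ms=2/7b
9) 1318.681ms=16/7b +164.835ms=2/7b
10) 1483.516ms=18/7b +329.67ms=4/7b
11) 1813.187ms=22/7b +164.835ms=2/7b
12) 1978.022ms=24/7b +164.835ms=2/7b
13) 2142.857ms=26/7b +164.835ms=2/7b
14) 2307.692ms=4b +576.923ms=1b
15) 2884.615ms=5b +576.923ms=1b
Σ=6b of 6 (104bpm 2/4) — PASS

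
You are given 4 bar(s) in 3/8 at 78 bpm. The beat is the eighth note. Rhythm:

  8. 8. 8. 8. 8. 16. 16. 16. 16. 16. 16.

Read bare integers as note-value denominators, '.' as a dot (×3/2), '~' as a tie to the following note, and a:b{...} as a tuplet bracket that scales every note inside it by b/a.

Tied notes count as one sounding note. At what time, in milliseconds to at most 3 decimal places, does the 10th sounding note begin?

1. 0.0ms @ 0 + 1153.846ms (3/2)
2. 1153.846ms @ 3/2 + 1153.846ms (3/2)
3. 2307.692ms @ 3 + 1153.846ms (3/2)
4. 3461.538ms @ 9/2 + 1153.846ms (3/2)
5. 4615.385ms @ 6 + 1153.846ms (3/2)
6. 5769.231ms @ 15/2 + 576.923ms (3/4)
7. 6346.154ms @ 33/4 + 576.923ms (3/4)
8. 6923.077ms @ 9 + 576.923ms (3/4)
9. 7500.0ms @ 39/4 + 576.923ms (3/4)
10. 8076.923ms @ 21/2 + 576.923ms (3/4)
11. 8653.846ms @ 45/4 + 576.923ms (3/4)

note 10 onset = 21/2b = 8076.923ms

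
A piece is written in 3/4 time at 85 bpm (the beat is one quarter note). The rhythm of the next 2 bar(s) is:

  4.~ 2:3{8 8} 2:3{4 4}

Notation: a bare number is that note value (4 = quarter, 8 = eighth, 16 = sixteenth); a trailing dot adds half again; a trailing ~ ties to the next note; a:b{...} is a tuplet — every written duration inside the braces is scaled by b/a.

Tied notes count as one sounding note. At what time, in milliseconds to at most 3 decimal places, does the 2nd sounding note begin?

note 2 onset = 9/4b = 1588.235ms

1. 0.0ms @ 0 + 1588.235ms (9/4)
2. 1588.235ms @ 9/4 + 529.412ms (3/4)
3. 2117.647ms @ 3 + 1058.824ms (3/2)
4. 3176.471ms @ 9/2 + 1058.824ms (3/2)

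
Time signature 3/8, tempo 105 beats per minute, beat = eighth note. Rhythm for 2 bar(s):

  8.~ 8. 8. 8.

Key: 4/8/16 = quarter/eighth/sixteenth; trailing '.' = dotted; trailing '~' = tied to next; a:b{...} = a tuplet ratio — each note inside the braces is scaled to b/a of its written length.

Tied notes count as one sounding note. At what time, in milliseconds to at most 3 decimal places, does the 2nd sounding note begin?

1. 0.0ms @ 0 + 1714.286ms (3)
2. 1714.286ms @ 3 + 857.143ms (3/2)
3. 2571.429ms @ 9/2 + 857.143ms (3/2)

note 2 onset = 3b = 1714.286ms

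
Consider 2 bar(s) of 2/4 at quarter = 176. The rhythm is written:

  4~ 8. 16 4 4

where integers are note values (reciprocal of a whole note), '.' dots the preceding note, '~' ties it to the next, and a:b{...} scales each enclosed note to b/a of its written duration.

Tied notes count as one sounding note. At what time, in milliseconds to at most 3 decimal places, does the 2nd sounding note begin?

1. 0.0ms @ 0 + 596.591ms (7/4)
2. 596.591ms @ 7/4 + 85.227ms (1/4)
3. 681.818ms @ 2 + 340.909ms (1)
4. 1022.727ms @ 3 + 340.909ms (1)

note 2 onset = 7/4b = 596.591ms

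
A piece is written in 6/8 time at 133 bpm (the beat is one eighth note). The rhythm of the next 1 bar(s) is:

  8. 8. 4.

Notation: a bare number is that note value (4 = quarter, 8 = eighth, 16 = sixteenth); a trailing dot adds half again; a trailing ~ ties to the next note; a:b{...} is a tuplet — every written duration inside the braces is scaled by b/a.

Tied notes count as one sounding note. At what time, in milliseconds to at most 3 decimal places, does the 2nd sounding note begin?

note 2 onset = 3/2b = 676.692ms

1. 0.0ms @ 0 + 676.692ms (3/2)
2. 676.692ms @ 3/2 + 676.692ms (3/2)
3. 1353.383ms @ 3 + 1353.383ms (3)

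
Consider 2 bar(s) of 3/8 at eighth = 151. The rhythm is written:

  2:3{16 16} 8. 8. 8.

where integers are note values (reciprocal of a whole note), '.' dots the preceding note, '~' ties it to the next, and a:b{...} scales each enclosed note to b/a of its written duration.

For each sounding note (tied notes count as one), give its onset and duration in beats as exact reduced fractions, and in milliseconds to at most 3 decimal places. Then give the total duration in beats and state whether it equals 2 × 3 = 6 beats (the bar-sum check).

1) 0.0ms=0b +298.013ms=3/4b
2) 298.013ms=3/4b +298.013ms=3/4b
3) 596.026ms=3/2b +596.026ms=3/2b
4) 1192.053ms=3b +596.026ms=3/2b
5) 1788.079ms=9/2b +596.026ms=3/2b
Σ=6b of 6 (151bpm 3/8) — PASS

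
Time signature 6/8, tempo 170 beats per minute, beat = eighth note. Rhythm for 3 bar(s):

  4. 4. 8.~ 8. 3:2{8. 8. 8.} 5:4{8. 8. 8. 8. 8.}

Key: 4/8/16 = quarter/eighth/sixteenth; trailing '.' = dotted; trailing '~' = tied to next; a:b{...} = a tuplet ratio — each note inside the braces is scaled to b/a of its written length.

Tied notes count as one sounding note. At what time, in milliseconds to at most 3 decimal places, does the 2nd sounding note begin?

1. 0.0ms @ 0 + 1058.824ms (3)
2. 1058.824ms @ 3 + 1058.824ms (3)
3. 2117.647ms @ 6 + 1058.824ms (3)
4. 3176.471ms @ 9 + 352.941ms (1)
5. 3529.412ms @ 10 + 352.941ms (1)
6. 3882.353ms @ 11 + 352.941ms (1)
7. 4235.294ms @ 12 + 423.529ms (6/5)
8. 4658.824ms @ 66/5 + 423.529ms (6/5)
9. 5082.353ms @ 72/5 + 423.529ms (6/5)
10. 5505.882ms @ 78/5 + 423.529ms (6/5)
11. 5929.412ms @ 84/5 + 423.529ms (6/5)

note 2 onset = 3b = 1058.824ms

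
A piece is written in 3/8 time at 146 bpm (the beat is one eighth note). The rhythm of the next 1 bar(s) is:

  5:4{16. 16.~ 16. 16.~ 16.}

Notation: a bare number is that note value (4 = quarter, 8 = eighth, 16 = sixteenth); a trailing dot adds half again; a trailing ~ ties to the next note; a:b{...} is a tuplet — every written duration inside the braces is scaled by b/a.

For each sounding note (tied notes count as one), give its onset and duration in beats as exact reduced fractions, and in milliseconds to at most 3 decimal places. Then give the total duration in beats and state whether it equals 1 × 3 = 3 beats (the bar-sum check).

1) 0.0ms=0b +246.575ms=3/5b
2) 246.575ms=3/5b +493.151ms=6/5b
3) 739.726ms=9/5b +493.151ms=6/5b
Σ=3b of 3 (146bpm 3/8) — PASS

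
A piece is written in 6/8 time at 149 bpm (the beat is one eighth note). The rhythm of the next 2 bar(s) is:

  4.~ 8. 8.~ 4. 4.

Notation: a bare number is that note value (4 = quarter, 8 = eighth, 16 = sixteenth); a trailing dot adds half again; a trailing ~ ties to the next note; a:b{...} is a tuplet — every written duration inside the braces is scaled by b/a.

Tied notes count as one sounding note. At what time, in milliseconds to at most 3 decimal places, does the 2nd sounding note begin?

1. 0.0ms @ 0 + 1812.081ms (9/2)
2. 1812.081ms @ 9/2 + 1812.081ms (9/2)
3. 3624.161ms @ 9 + 1208.054ms (3)

note 2 onset = 9/2b = 1812.081ms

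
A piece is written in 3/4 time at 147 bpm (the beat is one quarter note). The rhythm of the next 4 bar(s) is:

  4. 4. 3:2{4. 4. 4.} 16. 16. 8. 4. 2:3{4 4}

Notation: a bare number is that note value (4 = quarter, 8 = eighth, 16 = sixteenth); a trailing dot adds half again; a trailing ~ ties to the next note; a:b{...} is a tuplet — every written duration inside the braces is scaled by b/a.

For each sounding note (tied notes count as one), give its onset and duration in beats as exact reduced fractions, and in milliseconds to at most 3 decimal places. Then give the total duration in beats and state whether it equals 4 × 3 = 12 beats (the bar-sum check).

1) 0.0ms=0b +612.245ms=3/2b
2) 612.245ms=3/2b +612.245ms=3/2b
3) 1224.49ms=3b +408.163ms=1b
4) 1632.653ms=4b +408.163ms=1b
5) 2040.816ms=5b +408.163ms=1b
6) 2448.98ms=6b +153.061ms=3/8b
7) 2602.041ms=51/8b +153.061ms=3/8b
8) 2755.102ms=27/4b +306.122ms=3/4b
9) 3061.224ms=15/2b +612.245ms=3/2b
10) 3673.469ms=9b +612.245ms=3/2b
11) 4285.714ms=21/2b +612.245ms=3/2b
Σ=12b of 12 (147bpm 3/4) — PASS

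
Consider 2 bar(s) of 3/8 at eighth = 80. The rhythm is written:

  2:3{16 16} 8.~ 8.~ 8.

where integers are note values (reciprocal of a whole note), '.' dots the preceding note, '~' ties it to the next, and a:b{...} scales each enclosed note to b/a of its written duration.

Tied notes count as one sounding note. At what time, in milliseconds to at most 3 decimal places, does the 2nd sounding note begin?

note 2 onset = 3/4b = 562.5ms

1. 0.0ms @ 0 + 562.5ms (3/4)
2. 562.5ms @ 3/4 + 562.5ms (3/4)
3. 1125.0ms @ 3/2 + 3375.0ms (9/2)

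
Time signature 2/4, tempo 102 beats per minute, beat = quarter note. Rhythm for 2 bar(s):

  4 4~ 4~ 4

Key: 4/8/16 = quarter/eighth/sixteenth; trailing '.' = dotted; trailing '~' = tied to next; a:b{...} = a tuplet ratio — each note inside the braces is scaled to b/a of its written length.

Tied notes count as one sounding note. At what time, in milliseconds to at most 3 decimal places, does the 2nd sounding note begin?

note 2 onset = 1b = 588.235ms

1. 0.0ms @ 0 + 588.235ms (1)
2. 588.235ms @ 1 + 1764.706ms (3)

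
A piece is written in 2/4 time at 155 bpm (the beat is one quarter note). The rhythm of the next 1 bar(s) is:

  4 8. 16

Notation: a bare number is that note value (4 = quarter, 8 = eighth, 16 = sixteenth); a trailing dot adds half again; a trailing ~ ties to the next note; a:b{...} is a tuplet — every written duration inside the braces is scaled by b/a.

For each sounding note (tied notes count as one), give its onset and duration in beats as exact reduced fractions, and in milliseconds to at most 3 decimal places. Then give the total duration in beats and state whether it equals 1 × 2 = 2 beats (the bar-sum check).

1) 0.0ms=0b +387.097ms=1b
2) 387.097ms=1b +290.323ms=3/4b
3) 677.419ms=7/4b +96.774ms=1/4b
Σ=2b of 2 (155bpm 2/4) — PASS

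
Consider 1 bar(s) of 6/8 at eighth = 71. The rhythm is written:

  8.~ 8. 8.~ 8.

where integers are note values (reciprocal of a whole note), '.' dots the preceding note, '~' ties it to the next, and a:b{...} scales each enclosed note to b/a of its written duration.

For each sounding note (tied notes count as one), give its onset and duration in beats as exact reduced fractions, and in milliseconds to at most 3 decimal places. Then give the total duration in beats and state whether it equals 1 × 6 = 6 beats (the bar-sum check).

1) 0.0ms=0b +2535.211ms=3b
2) 2535.211ms=3b +2535.211ms=3b
Σ=6b of 6 (71bpm 6/8) — PASS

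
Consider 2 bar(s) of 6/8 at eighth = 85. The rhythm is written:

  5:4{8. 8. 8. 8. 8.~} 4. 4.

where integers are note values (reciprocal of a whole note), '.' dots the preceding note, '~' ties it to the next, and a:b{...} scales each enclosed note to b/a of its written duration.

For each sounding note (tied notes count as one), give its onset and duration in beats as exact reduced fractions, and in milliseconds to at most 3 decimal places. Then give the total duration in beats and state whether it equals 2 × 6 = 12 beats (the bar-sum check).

1) 0.0ms=0b +847.059ms=6/5b
2) 847.059ms=6/5b +847.059ms=6/5b
3) 1694.118ms=12/5b +847.059ms=6/5b
4) 2541.176ms=18/5b +847.059ms=6/5b
5) 3388.235ms=24/5b +2964.706ms=21/5b
6) 6352.941ms=9b +2117.647ms=3b
Σ=12b of 12 (85bpm 6/8) — PASS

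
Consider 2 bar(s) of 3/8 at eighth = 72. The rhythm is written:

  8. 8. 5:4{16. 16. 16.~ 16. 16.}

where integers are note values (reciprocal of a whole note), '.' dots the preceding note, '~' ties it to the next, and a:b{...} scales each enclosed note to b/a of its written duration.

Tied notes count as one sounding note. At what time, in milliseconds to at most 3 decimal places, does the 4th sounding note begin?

note 4 onset = 18/5b = 3000.0ms

1. 0.0ms @ 0 + 1250.0ms (3/2)
2. 1250.0ms @ 3/2 + 1250.0ms (3/2)
3. 2500.0ms @ 3 + 500.0ms (3/5)
4. 3000.0ms @ 18/5 + 500.0ms (3/5)
5. 3500.0ms @ 21/5 + 1000.0ms (6/5)
6. 4500.0ms @ 27/5 + 500.0ms (3/5)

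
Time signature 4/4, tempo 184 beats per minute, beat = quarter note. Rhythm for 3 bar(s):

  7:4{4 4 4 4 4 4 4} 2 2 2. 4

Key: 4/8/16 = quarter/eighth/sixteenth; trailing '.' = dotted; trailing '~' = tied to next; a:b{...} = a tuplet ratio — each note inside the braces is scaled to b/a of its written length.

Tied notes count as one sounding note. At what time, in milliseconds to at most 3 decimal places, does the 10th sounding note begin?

note 10 onset = 8b = 2608.696ms

1. 0.0ms @ 0 + 186.335ms (4/7)
2. 186.335ms @ 4/7 + 186.335ms (4/7)
3. 372.671ms @ 8/7 + 186.335ms (4/7)
4. 559.006ms @ 12/7 + 186.335ms (4/7)
5. 745.342ms @ 16/7 + 186.335ms (4/7)
6. 931.677ms @ 20/7 + 186.335ms (4/7)
7. 1118.012ms @ 24/7 + 186.335ms (4/7)
8. 1304.348ms @ 4 + 652.174ms (2)
9. 1956.522ms @ 6 + 652.174ms (2)
10. 2608.696ms @ 8 + 978.261ms (3)
11. 3586.957ms @ 11 + 326.087ms (1)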